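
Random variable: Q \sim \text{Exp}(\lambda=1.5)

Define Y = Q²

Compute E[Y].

E[Q²] = Var(Q) + (E[Q])² = 0.44444444 + 0.44444444 = 0.88888889

0.88888889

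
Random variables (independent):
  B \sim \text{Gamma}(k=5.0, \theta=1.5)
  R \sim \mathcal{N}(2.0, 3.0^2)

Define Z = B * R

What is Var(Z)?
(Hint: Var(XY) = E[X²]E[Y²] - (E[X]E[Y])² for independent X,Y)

Var(XY) = E[X²]E[Y²] - (E[X]E[Y])²
E[B] = 7.5, Var(B) = 11.25
E[R] = 2, Var(R) = 9
E[B²] = 11.25 + 7.5² = 67.5
E[R²] = 9 + 2² = 13
Var(Z) = 67.5*13 - (7.5*2)²
= 877.5 - 225 = 652.5

652.5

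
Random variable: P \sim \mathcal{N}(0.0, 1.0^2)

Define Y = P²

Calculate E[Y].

Using E[X²] = Var(X) + (E[X])²:
E[P] = 0
Var(P) = 1.0^2 = 1
E[P²] = 1 + 0² = 1 + 0 = 1

1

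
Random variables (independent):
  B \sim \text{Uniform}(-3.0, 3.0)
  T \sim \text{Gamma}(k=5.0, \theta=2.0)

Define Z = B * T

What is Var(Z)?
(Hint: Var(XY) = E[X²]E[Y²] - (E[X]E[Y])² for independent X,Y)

Var(XY) = E[X²]E[Y²] - (E[X]E[Y])²
E[B] = 0, Var(B) = 3
E[T] = 10, Var(T) = 20
E[B²] = 3 + 0² = 3
E[T²] = 20 + 10² = 120
Var(Z) = 3*120 - (0*10)²
= 360 - 0 = 360

360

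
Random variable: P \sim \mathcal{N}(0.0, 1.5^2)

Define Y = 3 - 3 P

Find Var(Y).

For Y = aP + b: Var(Y) = a² * Var(P)
Var(P) = 1.5^2 = 2.25
Var(Y) = (-3)² * 2.25 = 9 * 2.25 = 20.25

20.25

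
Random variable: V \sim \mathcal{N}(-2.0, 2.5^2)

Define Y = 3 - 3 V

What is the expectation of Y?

For Y = -3V + 3:
E[Y] = -3 * E[V] + 3
E[V] = -2.0 = -2
E[Y] = -3 * (-2) + 3 = 9

9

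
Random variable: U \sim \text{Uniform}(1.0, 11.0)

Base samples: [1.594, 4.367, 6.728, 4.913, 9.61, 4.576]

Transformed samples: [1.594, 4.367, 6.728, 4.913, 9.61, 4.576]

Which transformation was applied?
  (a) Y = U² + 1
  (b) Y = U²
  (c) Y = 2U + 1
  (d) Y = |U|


Checking option (d) Y = |U|:
  U = 1.594 -> Y = 1.594 ✓
  U = 4.367 -> Y = 4.367 ✓
  U = 6.728 -> Y = 6.728 ✓
All samples match this transformation.

(d) |U|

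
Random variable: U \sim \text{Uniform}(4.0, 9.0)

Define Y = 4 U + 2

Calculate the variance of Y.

For Y = aU + b: Var(Y) = a² * Var(U)
Var(U) = (9 - 4)^2/12 = 2.0833333
Var(Y) = 4² * 2.0833333 = 16 * 2.0833333 = 33.333333

33.333333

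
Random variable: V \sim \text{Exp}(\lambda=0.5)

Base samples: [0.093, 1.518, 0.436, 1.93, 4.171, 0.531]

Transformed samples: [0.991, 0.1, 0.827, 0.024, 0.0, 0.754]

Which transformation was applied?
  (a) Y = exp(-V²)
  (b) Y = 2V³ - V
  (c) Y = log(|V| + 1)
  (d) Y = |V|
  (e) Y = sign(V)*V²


Checking option (a) Y = exp(-V²):
  V = 0.093 -> Y = 0.991 ✓
  V = 1.518 -> Y = 0.1 ✓
  V = 0.436 -> Y = 0.827 ✓
All samples match this transformation.

(a) exp(-V²)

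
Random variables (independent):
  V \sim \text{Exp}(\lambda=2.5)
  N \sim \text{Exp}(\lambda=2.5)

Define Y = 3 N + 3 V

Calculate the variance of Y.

For independent RVs: Var(aX + bY) = a²Var(X) + b²Var(Y)
Var(V) = 0.16
Var(N) = 0.16
Var(Y) = 3²*0.16 + 3²*0.16
= 9*0.16 + 9*0.16 = 2.88

2.88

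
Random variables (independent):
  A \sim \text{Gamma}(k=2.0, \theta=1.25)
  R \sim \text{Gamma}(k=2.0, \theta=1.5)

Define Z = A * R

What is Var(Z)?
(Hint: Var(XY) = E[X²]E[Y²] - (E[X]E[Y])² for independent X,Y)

Var(XY) = E[X²]E[Y²] - (E[X]E[Y])²
E[A] = 2.5, Var(A) = 3.125
E[R] = 3, Var(R) = 4.5
E[A²] = 3.125 + 2.5² = 9.375
E[R²] = 4.5 + 3² = 13.5
Var(Z) = 9.375*13.5 - (2.5*3)²
= 126.5625 - 56.25 = 70.3125

70.3125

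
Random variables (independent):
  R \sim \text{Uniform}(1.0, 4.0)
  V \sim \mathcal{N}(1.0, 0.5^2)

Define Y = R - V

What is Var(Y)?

For independent RVs: Var(aX + bY) = a²Var(X) + b²Var(Y)
Var(R) = 0.75
Var(V) = 0.25
Var(Y) = 1²*0.75 + (-1)²*0.25
= 1*0.75 + 1*0.25 = 1

1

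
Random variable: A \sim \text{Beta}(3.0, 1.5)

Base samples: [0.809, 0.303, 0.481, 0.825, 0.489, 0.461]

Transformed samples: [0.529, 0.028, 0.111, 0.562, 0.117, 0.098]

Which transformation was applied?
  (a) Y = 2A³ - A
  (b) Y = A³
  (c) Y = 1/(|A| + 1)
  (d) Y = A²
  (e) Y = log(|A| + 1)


Checking option (b) Y = A³:
  A = 0.809 -> Y = 0.529 ✓
  A = 0.303 -> Y = 0.028 ✓
  A = 0.481 -> Y = 0.111 ✓
All samples match this transformation.

(b) A³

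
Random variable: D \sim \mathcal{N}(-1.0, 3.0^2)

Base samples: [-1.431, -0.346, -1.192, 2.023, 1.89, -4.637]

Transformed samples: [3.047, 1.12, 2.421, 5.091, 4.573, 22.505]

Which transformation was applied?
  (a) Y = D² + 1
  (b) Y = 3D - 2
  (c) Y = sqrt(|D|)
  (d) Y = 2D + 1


Checking option (a) Y = D² + 1:
  D = -1.431 -> Y = 3.047 ✓
  D = -0.346 -> Y = 1.12 ✓
  D = -1.192 -> Y = 2.421 ✓
All samples match this transformation.

(a) D² + 1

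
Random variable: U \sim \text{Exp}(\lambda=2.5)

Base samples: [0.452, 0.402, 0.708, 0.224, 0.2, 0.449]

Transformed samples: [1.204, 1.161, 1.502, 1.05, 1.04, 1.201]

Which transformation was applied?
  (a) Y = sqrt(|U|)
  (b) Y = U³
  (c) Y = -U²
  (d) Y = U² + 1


Checking option (d) Y = U² + 1:
  U = 0.452 -> Y = 1.204 ✓
  U = 0.402 -> Y = 1.161 ✓
  U = 0.708 -> Y = 1.502 ✓
All samples match this transformation.

(d) U² + 1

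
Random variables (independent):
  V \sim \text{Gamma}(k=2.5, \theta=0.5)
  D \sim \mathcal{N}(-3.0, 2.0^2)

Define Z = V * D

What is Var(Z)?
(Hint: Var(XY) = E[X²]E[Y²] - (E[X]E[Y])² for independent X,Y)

Var(XY) = E[X²]E[Y²] - (E[X]E[Y])²
E[V] = 1.25, Var(V) = 0.625
E[D] = -3, Var(D) = 4
E[V²] = 0.625 + 1.25² = 2.1875
E[D²] = 4 + (-3)² = 13
Var(Z) = 2.1875*13 - (1.25*(-3))²
= 28.4375 - 14.0625 = 14.375

14.375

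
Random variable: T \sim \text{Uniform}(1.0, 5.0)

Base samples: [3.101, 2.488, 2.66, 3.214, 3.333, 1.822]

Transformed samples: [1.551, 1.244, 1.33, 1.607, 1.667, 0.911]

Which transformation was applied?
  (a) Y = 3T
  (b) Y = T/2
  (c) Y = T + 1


Checking option (b) Y = T/2:
  T = 3.101 -> Y = 1.551 ✓
  T = 2.488 -> Y = 1.244 ✓
  T = 2.66 -> Y = 1.33 ✓
All samples match this transformation.

(b) T/2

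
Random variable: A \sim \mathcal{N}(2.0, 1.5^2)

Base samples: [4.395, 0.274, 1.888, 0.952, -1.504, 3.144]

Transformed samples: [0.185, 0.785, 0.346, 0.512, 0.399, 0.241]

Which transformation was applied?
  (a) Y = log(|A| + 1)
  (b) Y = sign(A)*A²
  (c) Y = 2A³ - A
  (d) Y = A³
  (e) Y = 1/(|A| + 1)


Checking option (e) Y = 1/(|A| + 1):
  A = 4.395 -> Y = 0.185 ✓
  A = 0.274 -> Y = 0.785 ✓
  A = 1.888 -> Y = 0.346 ✓
All samples match this transformation.

(e) 1/(|A| + 1)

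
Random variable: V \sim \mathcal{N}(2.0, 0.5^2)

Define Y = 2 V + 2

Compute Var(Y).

For Y = aV + b: Var(Y) = a² * Var(V)
Var(V) = 0.5^2 = 0.25
Var(Y) = 2² * 0.25 = 4 * 0.25 = 1

1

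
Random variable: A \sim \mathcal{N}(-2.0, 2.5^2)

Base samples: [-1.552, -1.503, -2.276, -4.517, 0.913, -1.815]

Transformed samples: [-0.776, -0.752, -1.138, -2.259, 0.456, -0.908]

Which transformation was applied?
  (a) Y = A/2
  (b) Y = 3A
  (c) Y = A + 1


Checking option (a) Y = A/2:
  A = -1.552 -> Y = -0.776 ✓
  A = -1.503 -> Y = -0.752 ✓
  A = -2.276 -> Y = -1.138 ✓
All samples match this transformation.

(a) A/2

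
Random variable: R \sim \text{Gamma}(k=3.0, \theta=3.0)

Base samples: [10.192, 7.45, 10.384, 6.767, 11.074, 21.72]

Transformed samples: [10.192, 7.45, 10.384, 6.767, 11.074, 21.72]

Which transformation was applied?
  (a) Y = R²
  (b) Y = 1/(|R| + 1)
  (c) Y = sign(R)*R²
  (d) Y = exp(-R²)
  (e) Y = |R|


Checking option (e) Y = |R|:
  R = 10.192 -> Y = 10.192 ✓
  R = 7.45 -> Y = 7.45 ✓
  R = 10.384 -> Y = 10.384 ✓
All samples match this transformation.

(e) |R|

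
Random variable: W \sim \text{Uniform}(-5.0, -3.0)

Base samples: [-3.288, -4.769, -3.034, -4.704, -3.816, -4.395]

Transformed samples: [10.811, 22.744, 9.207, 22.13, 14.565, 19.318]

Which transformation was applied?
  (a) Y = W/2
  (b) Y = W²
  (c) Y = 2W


Checking option (b) Y = W²:
  W = -3.288 -> Y = 10.811 ✓
  W = -4.769 -> Y = 22.744 ✓
  W = -3.034 -> Y = 9.207 ✓
All samples match this transformation.

(b) W²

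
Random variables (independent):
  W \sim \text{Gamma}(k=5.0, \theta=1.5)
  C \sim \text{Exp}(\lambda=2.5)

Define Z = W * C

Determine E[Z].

For independent RVs: E[XY] = E[X]*E[Y]
E[W] = 7.5
E[C] = 0.4
E[Z] = 7.5 * 0.4 = 3

3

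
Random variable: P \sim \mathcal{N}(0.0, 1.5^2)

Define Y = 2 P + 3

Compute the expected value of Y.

For Y = 2P + 3:
E[Y] = 2 * E[P] + 3
E[P] = 0.0 = 0
E[Y] = 2 * 0 + 3 = 3

3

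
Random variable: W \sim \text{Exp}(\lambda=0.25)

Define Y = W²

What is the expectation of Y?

E[W²] = Var(W) + (E[W])² = 16 + 16 = 32

32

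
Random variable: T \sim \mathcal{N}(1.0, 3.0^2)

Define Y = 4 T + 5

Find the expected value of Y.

For Y = 4T + 5:
E[Y] = 4 * E[T] + 5
E[T] = 1.0 = 1
E[Y] = 4 * 1 + 5 = 9

9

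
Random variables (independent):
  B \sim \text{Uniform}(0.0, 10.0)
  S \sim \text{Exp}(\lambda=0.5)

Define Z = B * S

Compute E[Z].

For independent RVs: E[XY] = E[X]*E[Y]
E[B] = 5
E[S] = 2
E[Z] = 5 * 2 = 10

10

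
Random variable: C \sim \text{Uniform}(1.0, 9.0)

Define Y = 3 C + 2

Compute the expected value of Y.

For Y = 3C + 2:
E[Y] = 3 * E[C] + 2
E[C] = (1 + 9)/2 = 5
E[Y] = 3 * 5 + 2 = 17

17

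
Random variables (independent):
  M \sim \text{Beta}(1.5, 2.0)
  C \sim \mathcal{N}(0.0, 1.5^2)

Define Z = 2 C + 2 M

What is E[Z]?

E[Z] = 2*E[M] + 2*E[C]
E[M] = 0.42857143
E[C] = 0
E[Z] = 2*0.42857143 + 2*0 = 0.85714286

0.85714286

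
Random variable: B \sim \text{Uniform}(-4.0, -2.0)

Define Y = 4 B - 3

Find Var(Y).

For Y = aB + b: Var(Y) = a² * Var(B)
Var(B) = (-2 + 4)^2/12 = 0.33333333
Var(Y) = 4² * 0.33333333 = 16 * 0.33333333 = 5.3333333

5.3333333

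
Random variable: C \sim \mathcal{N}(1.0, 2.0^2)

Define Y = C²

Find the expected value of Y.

Using E[X²] = Var(X) + (E[X])²:
E[C] = 1
Var(C) = 2.0^2 = 4
E[C²] = 4 + 1² = 4 + 1 = 5

5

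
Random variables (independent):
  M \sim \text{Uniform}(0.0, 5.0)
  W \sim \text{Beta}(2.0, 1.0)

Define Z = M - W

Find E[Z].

E[Z] = 1*E[M] - 1*E[W]
E[M] = 2.5
E[W] = 0.66666667
E[Z] = 1*2.5 - 1*0.66666667 = 1.8333333

1.8333333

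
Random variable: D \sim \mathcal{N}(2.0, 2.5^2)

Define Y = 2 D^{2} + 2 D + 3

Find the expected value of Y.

E[Y] = 2*E[D²] + 2*E[D] + 3
E[D] = 2
E[D²] = Var(D) + (E[D])² = 6.25 + 4 = 10.25
E[Y] = 2*10.25 + 2*2 + 3 = 27.5

27.5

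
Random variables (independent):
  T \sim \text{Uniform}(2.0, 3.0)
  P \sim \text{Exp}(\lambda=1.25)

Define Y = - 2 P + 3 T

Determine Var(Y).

For independent RVs: Var(aX + bY) = a²Var(X) + b²Var(Y)
Var(T) = 0.083333333
Var(P) = 0.64
Var(Y) = 3²*0.083333333 + (-2)²*0.64
= 9*0.083333333 + 4*0.64 = 3.31

3.31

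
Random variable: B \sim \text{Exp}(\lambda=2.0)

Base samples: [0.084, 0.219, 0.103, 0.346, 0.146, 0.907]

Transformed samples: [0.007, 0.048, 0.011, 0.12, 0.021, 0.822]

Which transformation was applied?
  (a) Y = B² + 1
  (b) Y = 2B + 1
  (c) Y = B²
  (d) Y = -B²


Checking option (c) Y = B²:
  B = 0.084 -> Y = 0.007 ✓
  B = 0.219 -> Y = 0.048 ✓
  B = 0.103 -> Y = 0.011 ✓
All samples match this transformation.

(c) B²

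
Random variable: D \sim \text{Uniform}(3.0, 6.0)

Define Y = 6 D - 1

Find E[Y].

For Y = 6D - 1:
E[Y] = 6 * E[D] - 1
E[D] = (3 + 6)/2 = 4.5
E[Y] = 6 * 4.5 - 1 = 26

26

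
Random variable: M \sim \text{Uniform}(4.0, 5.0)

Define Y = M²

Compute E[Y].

Using E[X²] = Var(X) + (E[X])²:
E[M] = 4.5
Var(M) = (5 - 4)^2/12 = 0.083333333
E[M²] = 0.083333333 + 4.5² = 0.083333333 + 20.25 = 20.333333

20.333333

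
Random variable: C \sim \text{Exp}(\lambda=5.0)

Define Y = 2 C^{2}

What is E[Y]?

E[Y] = 2*E[C²]
E[C] = 0.2
E[C²] = Var(C) + (E[C])² = 0.04 + 0.04 = 0.08
E[Y] = 2*0.08 = 0.16

0.16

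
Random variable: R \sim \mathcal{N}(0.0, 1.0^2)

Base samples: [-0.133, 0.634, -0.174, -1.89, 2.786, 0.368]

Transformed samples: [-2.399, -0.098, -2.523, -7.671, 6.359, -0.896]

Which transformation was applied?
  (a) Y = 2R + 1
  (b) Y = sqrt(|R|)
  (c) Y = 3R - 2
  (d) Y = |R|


Checking option (c) Y = 3R - 2:
  R = -0.133 -> Y = -2.399 ✓
  R = 0.634 -> Y = -0.098 ✓
  R = -0.174 -> Y = -2.523 ✓
All samples match this transformation.

(c) 3R - 2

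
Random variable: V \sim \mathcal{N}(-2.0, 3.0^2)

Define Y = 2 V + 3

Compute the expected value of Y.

For Y = 2V + 3:
E[Y] = 2 * E[V] + 3
E[V] = -2.0 = -2
E[Y] = 2 * (-2) + 3 = -1

-1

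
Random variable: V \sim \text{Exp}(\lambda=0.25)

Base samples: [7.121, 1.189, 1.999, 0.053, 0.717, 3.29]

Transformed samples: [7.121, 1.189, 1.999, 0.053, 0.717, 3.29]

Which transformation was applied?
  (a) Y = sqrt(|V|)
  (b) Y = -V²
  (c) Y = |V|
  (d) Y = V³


Checking option (c) Y = |V|:
  V = 7.121 -> Y = 7.121 ✓
  V = 1.189 -> Y = 1.189 ✓
  V = 1.999 -> Y = 1.999 ✓
All samples match this transformation.

(c) |V|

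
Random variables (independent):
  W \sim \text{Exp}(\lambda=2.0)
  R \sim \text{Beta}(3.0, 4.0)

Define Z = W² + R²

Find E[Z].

E[Z] = E[W²] + E[R²]
E[W²] = Var(W) + E[W]² = 0.25 + 0.25 = 0.5
E[R²] = Var(R) + E[R]² = 0.030612245 + 0.18367347 = 0.21428571
E[Z] = 0.5 + 0.21428571 = 0.71428571

0.71428571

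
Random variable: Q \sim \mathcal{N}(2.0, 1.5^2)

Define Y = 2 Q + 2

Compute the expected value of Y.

For Y = 2Q + 2:
E[Y] = 2 * E[Q] + 2
E[Q] = 2.0 = 2
E[Y] = 2 * 2 + 2 = 6

6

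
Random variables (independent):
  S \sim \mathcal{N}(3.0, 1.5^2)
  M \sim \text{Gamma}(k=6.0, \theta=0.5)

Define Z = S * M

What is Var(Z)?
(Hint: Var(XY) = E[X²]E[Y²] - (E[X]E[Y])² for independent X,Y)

Var(XY) = E[X²]E[Y²] - (E[X]E[Y])²
E[S] = 3, Var(S) = 2.25
E[M] = 3, Var(M) = 1.5
E[S²] = 2.25 + 3² = 11.25
E[M²] = 1.5 + 3² = 10.5
Var(Z) = 11.25*10.5 - (3*3)²
= 118.125 - 81 = 37.125

37.125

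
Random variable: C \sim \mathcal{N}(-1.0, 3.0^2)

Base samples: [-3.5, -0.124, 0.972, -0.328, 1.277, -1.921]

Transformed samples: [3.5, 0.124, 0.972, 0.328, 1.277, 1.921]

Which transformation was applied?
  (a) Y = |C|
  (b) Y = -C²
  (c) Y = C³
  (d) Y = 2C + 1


Checking option (a) Y = |C|:
  C = -3.5 -> Y = 3.5 ✓
  C = -0.124 -> Y = 0.124 ✓
  C = 0.972 -> Y = 0.972 ✓
All samples match this transformation.

(a) |C|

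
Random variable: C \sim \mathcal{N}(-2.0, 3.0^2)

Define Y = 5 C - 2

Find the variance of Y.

For Y = aC + b: Var(Y) = a² * Var(C)
Var(C) = 3.0^2 = 9
Var(Y) = 5² * 9 = 25 * 9 = 225

225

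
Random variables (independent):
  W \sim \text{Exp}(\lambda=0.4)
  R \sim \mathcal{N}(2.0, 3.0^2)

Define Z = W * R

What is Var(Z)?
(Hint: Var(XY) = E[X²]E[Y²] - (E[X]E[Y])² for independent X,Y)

Var(XY) = E[X²]E[Y²] - (E[X]E[Y])²
E[W] = 2.5, Var(W) = 6.25
E[R] = 2, Var(R) = 9
E[W²] = 6.25 + 2.5² = 12.5
E[R²] = 9 + 2² = 13
Var(Z) = 12.5*13 - (2.5*2)²
= 162.5 - 25 = 137.5

137.5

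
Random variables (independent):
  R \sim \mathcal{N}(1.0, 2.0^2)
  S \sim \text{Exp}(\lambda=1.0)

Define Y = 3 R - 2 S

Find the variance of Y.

For independent RVs: Var(aX + bY) = a²Var(X) + b²Var(Y)
Var(R) = 4
Var(S) = 1
Var(Y) = 3²*4 + (-2)²*1
= 9*4 + 4*1 = 40

40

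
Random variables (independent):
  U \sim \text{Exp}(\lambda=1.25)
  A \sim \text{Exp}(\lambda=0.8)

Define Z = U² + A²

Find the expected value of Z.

E[Z] = E[U²] + E[A²]
E[U²] = Var(U) + E[U]² = 0.64 + 0.64 = 1.28
E[A²] = Var(A) + E[A]² = 1.5625 + 1.5625 = 3.125
E[Z] = 1.28 + 3.125 = 4.405

4.405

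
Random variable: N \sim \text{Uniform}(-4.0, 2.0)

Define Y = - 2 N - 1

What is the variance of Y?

For Y = aN + b: Var(Y) = a² * Var(N)
Var(N) = (2 + 4)^2/12 = 3
Var(Y) = (-2)² * 3 = 4 * 3 = 12

12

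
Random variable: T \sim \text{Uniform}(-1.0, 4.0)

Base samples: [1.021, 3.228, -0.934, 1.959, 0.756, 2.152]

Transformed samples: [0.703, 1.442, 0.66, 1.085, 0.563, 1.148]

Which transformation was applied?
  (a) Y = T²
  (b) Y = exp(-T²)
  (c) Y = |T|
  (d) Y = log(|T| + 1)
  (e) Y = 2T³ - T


Checking option (d) Y = log(|T| + 1):
  T = 1.021 -> Y = 0.703 ✓
  T = 3.228 -> Y = 1.442 ✓
  T = -0.934 -> Y = 0.66 ✓
All samples match this transformation.

(d) log(|T| + 1)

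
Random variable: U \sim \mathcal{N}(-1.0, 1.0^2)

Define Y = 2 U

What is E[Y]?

For Y = 2U:
E[Y] = 2 * E[U]
E[U] = -1.0 = -1
E[Y] = 2 * (-1) = -2

-2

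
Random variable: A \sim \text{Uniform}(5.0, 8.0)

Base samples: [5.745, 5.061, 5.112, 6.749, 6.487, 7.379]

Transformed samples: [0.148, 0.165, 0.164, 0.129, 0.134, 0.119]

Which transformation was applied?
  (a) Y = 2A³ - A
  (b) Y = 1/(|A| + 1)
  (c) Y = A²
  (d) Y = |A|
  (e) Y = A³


Checking option (b) Y = 1/(|A| + 1):
  A = 5.745 -> Y = 0.148 ✓
  A = 5.061 -> Y = 0.165 ✓
  A = 5.112 -> Y = 0.164 ✓
All samples match this transformation.

(b) 1/(|A| + 1)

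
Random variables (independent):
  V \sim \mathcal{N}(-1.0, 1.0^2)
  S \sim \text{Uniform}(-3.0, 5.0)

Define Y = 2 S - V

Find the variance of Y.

For independent RVs: Var(aX + bY) = a²Var(X) + b²Var(Y)
Var(V) = 1
Var(S) = 5.3333333
Var(Y) = (-1)²*1 + 2²*5.3333333
= 1*1 + 4*5.3333333 = 22.333333

22.333333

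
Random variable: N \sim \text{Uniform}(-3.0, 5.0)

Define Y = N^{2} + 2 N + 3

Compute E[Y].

E[Y] = 1*E[N²] + 2*E[N] + 3
E[N] = 1
E[N²] = Var(N) + (E[N])² = 5.3333333 + 1 = 6.3333333
E[Y] = 1*6.3333333 + 2*1 + 3 = 11.333333

11.333333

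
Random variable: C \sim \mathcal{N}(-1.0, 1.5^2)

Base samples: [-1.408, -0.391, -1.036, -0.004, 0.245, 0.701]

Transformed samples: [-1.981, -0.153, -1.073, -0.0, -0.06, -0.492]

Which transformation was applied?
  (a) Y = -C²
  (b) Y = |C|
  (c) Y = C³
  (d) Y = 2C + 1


Checking option (a) Y = -C²:
  C = -1.408 -> Y = -1.981 ✓
  C = -0.391 -> Y = -0.153 ✓
  C = -1.036 -> Y = -1.073 ✓
All samples match this transformation.

(a) -C²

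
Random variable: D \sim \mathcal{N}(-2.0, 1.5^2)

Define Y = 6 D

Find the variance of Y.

For Y = aD + b: Var(Y) = a² * Var(D)
Var(D) = 1.5^2 = 2.25
Var(Y) = 6² * 2.25 = 36 * 2.25 = 81

81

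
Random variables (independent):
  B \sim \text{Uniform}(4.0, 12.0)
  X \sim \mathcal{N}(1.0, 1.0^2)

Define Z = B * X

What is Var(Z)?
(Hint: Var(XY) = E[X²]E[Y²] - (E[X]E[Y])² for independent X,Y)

Var(XY) = E[X²]E[Y²] - (E[X]E[Y])²
E[B] = 8, Var(B) = 5.3333333
E[X] = 1, Var(X) = 1
E[B²] = 5.3333333 + 8² = 69.333333
E[X²] = 1 + 1² = 2
Var(Z) = 69.333333*2 - (8*1)²
= 138.66667 - 64 = 74.666667

74.666667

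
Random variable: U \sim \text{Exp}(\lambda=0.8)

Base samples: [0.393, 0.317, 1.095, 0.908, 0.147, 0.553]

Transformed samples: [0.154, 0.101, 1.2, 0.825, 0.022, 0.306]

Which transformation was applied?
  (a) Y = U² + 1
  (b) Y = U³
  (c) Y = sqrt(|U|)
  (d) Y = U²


Checking option (d) Y = U²:
  U = 0.393 -> Y = 0.154 ✓
  U = 0.317 -> Y = 0.101 ✓
  U = 1.095 -> Y = 1.2 ✓
All samples match this transformation.

(d) U²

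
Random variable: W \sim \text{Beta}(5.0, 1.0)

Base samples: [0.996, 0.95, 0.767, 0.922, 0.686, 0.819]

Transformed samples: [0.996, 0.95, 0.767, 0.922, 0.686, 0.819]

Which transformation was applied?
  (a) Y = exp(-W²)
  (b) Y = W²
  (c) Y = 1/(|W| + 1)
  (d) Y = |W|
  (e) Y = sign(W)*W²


Checking option (d) Y = |W|:
  W = 0.996 -> Y = 0.996 ✓
  W = 0.95 -> Y = 0.95 ✓
  W = 0.767 -> Y = 0.767 ✓
All samples match this transformation.

(d) |W|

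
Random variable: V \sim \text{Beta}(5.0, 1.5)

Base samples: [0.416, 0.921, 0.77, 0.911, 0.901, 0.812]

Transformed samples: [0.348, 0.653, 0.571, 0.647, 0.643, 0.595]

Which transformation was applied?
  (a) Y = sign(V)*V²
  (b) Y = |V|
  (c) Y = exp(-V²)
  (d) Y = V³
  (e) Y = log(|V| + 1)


Checking option (e) Y = log(|V| + 1):
  V = 0.416 -> Y = 0.348 ✓
  V = 0.921 -> Y = 0.653 ✓
  V = 0.77 -> Y = 0.571 ✓
All samples match this transformation.

(e) log(|V| + 1)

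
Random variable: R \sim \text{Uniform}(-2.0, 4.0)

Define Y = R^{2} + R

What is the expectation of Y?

E[Y] = 1*E[R²] + 1*E[R]
E[R] = 1
E[R²] = Var(R) + (E[R])² = 3 + 1 = 4
E[Y] = 1*4 + 1*1 = 5

5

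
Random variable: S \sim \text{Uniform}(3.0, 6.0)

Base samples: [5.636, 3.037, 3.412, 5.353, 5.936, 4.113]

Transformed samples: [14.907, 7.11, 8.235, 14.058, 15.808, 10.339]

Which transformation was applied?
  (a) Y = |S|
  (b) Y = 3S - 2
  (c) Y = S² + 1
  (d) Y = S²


Checking option (b) Y = 3S - 2:
  S = 5.636 -> Y = 14.907 ✓
  S = 3.037 -> Y = 7.11 ✓
  S = 3.412 -> Y = 8.235 ✓
All samples match this transformation.

(b) 3S - 2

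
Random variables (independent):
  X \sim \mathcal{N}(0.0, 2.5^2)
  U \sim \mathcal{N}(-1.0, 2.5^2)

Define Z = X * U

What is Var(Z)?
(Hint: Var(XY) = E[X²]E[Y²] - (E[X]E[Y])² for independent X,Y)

Var(XY) = E[X²]E[Y²] - (E[X]E[Y])²
E[X] = 0, Var(X) = 6.25
E[U] = -1, Var(U) = 6.25
E[X²] = 6.25 + 0² = 6.25
E[U²] = 6.25 + (-1)² = 7.25
Var(Z) = 6.25*7.25 - (0*(-1))²
= 45.3125 - 0 = 45.3125

45.3125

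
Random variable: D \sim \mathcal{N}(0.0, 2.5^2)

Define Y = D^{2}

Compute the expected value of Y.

E[Y] = 1*E[D²]
E[D] = 0
E[D²] = Var(D) + (E[D])² = 6.25 + 0 = 6.25
E[Y] = 1*6.25 = 6.25

6.25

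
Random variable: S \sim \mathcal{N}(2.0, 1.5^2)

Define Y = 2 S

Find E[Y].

For Y = 2S:
E[Y] = 2 * E[S]
E[S] = 2.0 = 2
E[Y] = 2 * 2 = 4

4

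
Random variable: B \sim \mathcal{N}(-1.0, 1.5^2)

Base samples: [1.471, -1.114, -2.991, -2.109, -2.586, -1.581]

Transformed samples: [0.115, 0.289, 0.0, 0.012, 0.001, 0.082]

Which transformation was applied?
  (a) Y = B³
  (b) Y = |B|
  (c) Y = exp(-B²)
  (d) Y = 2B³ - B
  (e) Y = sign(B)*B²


Checking option (c) Y = exp(-B²):
  B = 1.471 -> Y = 0.115 ✓
  B = -1.114 -> Y = 0.289 ✓
  B = -2.991 -> Y = 0.0 ✓
All samples match this transformation.

(c) exp(-B²)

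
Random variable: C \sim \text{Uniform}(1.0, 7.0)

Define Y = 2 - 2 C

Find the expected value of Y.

For Y = -2C + 2:
E[Y] = -2 * E[C] + 2
E[C] = (1 + 7)/2 = 4
E[Y] = -2 * 4 + 2 = -6

-6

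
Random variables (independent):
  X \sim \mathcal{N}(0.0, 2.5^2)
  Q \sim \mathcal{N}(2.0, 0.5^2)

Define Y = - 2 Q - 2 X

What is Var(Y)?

For independent RVs: Var(aX + bY) = a²Var(X) + b²Var(Y)
Var(X) = 6.25
Var(Q) = 0.25
Var(Y) = (-2)²*6.25 + (-2)²*0.25
= 4*6.25 + 4*0.25 = 26

26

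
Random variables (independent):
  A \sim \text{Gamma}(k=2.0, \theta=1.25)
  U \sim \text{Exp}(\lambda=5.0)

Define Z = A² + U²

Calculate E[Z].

E[Z] = E[A²] + E[U²]
E[A²] = Var(A) + E[A]² = 3.125 + 6.25 = 9.375
E[U²] = Var(U) + E[U]² = 0.04 + 0.04 = 0.08
E[Z] = 9.375 + 0.08 = 9.455

9.455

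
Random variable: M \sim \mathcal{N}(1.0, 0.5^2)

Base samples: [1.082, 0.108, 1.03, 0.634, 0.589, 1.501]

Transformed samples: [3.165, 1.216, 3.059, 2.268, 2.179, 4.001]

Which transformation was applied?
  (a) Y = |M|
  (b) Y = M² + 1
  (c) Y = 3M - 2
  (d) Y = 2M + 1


Checking option (d) Y = 2M + 1:
  M = 1.082 -> Y = 3.165 ✓
  M = 0.108 -> Y = 1.216 ✓
  M = 1.03 -> Y = 3.059 ✓
All samples match this transformation.

(d) 2M + 1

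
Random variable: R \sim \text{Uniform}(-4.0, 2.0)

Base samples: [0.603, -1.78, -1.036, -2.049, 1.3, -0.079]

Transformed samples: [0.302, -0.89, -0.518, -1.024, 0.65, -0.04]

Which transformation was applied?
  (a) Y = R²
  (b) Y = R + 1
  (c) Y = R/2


Checking option (c) Y = R/2:
  R = 0.603 -> Y = 0.302 ✓
  R = -1.78 -> Y = -0.89 ✓
  R = -1.036 -> Y = -0.518 ✓
All samples match this transformation.

(c) R/2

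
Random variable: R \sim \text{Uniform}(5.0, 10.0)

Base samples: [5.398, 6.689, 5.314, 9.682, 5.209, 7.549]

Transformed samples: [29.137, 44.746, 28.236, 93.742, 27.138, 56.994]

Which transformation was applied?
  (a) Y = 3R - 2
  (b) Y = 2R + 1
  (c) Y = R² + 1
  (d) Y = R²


Checking option (d) Y = R²:
  R = 5.398 -> Y = 29.137 ✓
  R = 6.689 -> Y = 44.746 ✓
  R = 5.314 -> Y = 28.236 ✓
All samples match this transformation.

(d) R²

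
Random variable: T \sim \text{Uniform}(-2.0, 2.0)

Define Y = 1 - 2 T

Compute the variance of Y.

For Y = aT + b: Var(Y) = a² * Var(T)
Var(T) = (2 + 2)^2/12 = 1.3333333
Var(Y) = (-2)² * 1.3333333 = 4 * 1.3333333 = 5.3333333

5.3333333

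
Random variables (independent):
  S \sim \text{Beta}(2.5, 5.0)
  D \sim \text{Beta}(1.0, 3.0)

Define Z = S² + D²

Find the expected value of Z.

E[Z] = E[S²] + E[D²]
E[S²] = Var(S) + E[S]² = 0.026143791 + 0.11111111 = 0.1372549
E[D²] = Var(D) + E[D]² = 0.0375 + 0.0625 = 0.1
E[Z] = 0.1372549 + 0.1 = 0.2372549

0.2372549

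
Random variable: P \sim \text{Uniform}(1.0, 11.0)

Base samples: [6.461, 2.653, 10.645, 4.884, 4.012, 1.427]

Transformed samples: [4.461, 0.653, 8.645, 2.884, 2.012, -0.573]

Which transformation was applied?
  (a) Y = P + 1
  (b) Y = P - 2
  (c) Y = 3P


Checking option (b) Y = P - 2:
  P = 6.461 -> Y = 4.461 ✓
  P = 2.653 -> Y = 0.653 ✓
  P = 10.645 -> Y = 8.645 ✓
All samples match this transformation.

(b) P - 2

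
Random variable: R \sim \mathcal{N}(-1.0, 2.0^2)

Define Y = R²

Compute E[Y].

Using E[X²] = Var(X) + (E[X])²:
E[R] = -1
Var(R) = 2.0^2 = 4
E[R²] = 4 + (-1)² = 4 + 1 = 5

5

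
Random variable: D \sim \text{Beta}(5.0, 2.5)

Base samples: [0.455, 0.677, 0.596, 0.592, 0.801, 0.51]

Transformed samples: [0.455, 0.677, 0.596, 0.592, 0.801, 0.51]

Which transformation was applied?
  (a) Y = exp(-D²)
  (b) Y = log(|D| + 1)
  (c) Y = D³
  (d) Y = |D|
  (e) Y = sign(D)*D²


Checking option (d) Y = |D|:
  D = 0.455 -> Y = 0.455 ✓
  D = 0.677 -> Y = 0.677 ✓
  D = 0.596 -> Y = 0.596 ✓
All samples match this transformation.

(d) |D|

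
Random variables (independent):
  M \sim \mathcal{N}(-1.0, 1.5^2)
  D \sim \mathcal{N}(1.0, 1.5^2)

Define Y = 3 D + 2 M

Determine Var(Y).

For independent RVs: Var(aX + bY) = a²Var(X) + b²Var(Y)
Var(M) = 2.25
Var(D) = 2.25
Var(Y) = 2²*2.25 + 3²*2.25
= 4*2.25 + 9*2.25 = 29.25

29.25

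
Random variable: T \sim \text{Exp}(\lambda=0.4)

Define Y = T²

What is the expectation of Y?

Using E[X²] = Var(X) + (E[X])²:
E[T] = 2.5
Var(T) = 1/0.4^2 = 6.25
E[T²] = 6.25 + 2.5² = 6.25 + 6.25 = 12.5

12.5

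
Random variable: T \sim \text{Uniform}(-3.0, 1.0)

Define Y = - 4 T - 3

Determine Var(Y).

For Y = aT + b: Var(Y) = a² * Var(T)
Var(T) = (1 + 3)^2/12 = 1.3333333
Var(Y) = (-4)² * 1.3333333 = 16 * 1.3333333 = 21.333333

21.333333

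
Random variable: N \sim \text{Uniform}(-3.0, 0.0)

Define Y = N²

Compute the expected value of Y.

Using E[X²] = Var(X) + (E[X])²:
E[N] = -1.5
Var(N) = (0 + 3)^2/12 = 0.75
E[N²] = 0.75 + (-1.5)² = 0.75 + 2.25 = 3

3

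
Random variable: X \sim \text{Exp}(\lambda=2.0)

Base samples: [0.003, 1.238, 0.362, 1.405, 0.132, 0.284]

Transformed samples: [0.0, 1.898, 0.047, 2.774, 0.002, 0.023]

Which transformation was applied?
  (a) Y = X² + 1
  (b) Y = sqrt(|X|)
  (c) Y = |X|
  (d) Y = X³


Checking option (d) Y = X³:
  X = 0.003 -> Y = 0.0 ✓
  X = 1.238 -> Y = 1.898 ✓
  X = 0.362 -> Y = 0.047 ✓
All samples match this transformation.

(d) X³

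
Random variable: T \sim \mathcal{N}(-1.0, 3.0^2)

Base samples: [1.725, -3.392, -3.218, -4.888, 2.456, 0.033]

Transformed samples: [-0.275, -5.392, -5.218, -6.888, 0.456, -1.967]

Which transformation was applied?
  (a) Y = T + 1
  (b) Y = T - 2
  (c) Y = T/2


Checking option (b) Y = T - 2:
  T = 1.725 -> Y = -0.275 ✓
  T = -3.392 -> Y = -5.392 ✓
  T = -3.218 -> Y = -5.218 ✓
All samples match this transformation.

(b) T - 2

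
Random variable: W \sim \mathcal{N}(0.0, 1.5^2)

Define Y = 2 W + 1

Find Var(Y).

For Y = aW + b: Var(Y) = a² * Var(W)
Var(W) = 1.5^2 = 2.25
Var(Y) = 2² * 2.25 = 4 * 2.25 = 9

9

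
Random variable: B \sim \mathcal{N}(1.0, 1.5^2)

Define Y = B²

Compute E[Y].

E[B²] = Var(B) + (E[B])² = 2.25 + 1 = 3.25

3.25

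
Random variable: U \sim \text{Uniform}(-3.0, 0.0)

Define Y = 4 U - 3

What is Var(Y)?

For Y = aU + b: Var(Y) = a² * Var(U)
Var(U) = (0 + 3)^2/12 = 0.75
Var(Y) = 4² * 0.75 = 16 * 0.75 = 12

12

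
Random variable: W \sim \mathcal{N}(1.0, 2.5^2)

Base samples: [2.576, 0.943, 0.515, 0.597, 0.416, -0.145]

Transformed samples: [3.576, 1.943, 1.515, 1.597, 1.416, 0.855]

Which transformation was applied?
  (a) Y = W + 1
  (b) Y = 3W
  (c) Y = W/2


Checking option (a) Y = W + 1:
  W = 2.576 -> Y = 3.576 ✓
  W = 0.943 -> Y = 1.943 ✓
  W = 0.515 -> Y = 1.515 ✓
All samples match this transformation.

(a) W + 1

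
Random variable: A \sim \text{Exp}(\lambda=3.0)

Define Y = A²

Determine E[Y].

Using E[X²] = Var(X) + (E[X])²:
E[A] = 0.33333333
Var(A) = 1/3.0^2 = 0.11111111
E[A²] = 0.11111111 + 0.33333333² = 0.11111111 + 0.11111111 = 0.22222222

0.22222222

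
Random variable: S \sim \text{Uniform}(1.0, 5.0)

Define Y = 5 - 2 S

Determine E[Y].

For Y = -2S + 5:
E[Y] = -2 * E[S] + 5
E[S] = (1 + 5)/2 = 3
E[Y] = -2 * 3 + 5 = -1

-1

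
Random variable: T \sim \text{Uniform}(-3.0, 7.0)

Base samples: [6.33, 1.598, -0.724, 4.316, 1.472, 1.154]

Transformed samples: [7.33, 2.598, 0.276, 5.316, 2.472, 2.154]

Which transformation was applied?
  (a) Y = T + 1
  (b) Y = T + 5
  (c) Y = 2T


Checking option (a) Y = T + 1:
  T = 6.33 -> Y = 7.33 ✓
  T = 1.598 -> Y = 2.598 ✓
  T = -0.724 -> Y = 0.276 ✓
All samples match this transformation.

(a) T + 1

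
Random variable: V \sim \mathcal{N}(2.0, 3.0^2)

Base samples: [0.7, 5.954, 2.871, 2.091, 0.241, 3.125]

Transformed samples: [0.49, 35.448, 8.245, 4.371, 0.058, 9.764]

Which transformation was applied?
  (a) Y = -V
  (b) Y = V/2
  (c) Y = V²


Checking option (c) Y = V²:
  V = 0.7 -> Y = 0.49 ✓
  V = 5.954 -> Y = 35.448 ✓
  V = 2.871 -> Y = 8.245 ✓
All samples match this transformation.

(c) V²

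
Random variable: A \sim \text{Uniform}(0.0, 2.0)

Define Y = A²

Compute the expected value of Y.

Using E[X²] = Var(X) + (E[X])²:
E[A] = 1
Var(A) = (2 - 0)^2/12 = 0.33333333
E[A²] = 0.33333333 + 1² = 0.33333333 + 1 = 1.3333333

1.3333333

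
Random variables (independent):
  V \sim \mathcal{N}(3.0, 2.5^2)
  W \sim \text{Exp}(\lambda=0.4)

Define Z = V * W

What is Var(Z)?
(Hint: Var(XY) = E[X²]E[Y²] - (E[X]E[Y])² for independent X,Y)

Var(XY) = E[X²]E[Y²] - (E[X]E[Y])²
E[V] = 3, Var(V) = 6.25
E[W] = 2.5, Var(W) = 6.25
E[V²] = 6.25 + 3² = 15.25
E[W²] = 6.25 + 2.5² = 12.5
Var(Z) = 15.25*12.5 - (3*2.5)²
= 190.625 - 56.25 = 134.375

134.375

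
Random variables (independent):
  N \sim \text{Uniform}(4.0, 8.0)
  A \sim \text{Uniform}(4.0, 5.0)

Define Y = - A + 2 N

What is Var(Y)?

For independent RVs: Var(aX + bY) = a²Var(X) + b²Var(Y)
Var(N) = 1.3333333
Var(A) = 0.083333333
Var(Y) = 2²*1.3333333 + (-1)²*0.083333333
= 4*1.3333333 + 1*0.083333333 = 5.4166667

5.4166667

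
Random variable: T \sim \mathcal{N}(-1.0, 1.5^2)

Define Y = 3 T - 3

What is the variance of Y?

For Y = aT + b: Var(Y) = a² * Var(T)
Var(T) = 1.5^2 = 2.25
Var(Y) = 3² * 2.25 = 9 * 2.25 = 20.25

20.25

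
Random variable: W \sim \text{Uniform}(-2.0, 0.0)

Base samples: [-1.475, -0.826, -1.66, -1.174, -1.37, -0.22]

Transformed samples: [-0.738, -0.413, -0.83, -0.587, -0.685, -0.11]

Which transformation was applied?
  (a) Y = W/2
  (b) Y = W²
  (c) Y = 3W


Checking option (a) Y = W/2:
  W = -1.475 -> Y = -0.738 ✓
  W = -0.826 -> Y = -0.413 ✓
  W = -1.66 -> Y = -0.83 ✓
All samples match this transformation.

(a) W/2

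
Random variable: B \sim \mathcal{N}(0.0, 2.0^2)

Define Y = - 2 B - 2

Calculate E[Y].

For Y = -2B - 2:
E[Y] = -2 * E[B] - 2
E[B] = 0.0 = 0
E[Y] = -2 * 0 - 2 = -2

-2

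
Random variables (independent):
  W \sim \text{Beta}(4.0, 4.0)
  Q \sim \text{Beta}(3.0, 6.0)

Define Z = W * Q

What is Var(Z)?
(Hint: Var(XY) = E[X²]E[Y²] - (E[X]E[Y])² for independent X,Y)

Var(XY) = E[X²]E[Y²] - (E[X]E[Y])²
E[W] = 0.5, Var(W) = 0.027777778
E[Q] = 0.33333333, Var(Q) = 0.022222222
E[W²] = 0.027777778 + 0.5² = 0.27777778
E[Q²] = 0.022222222 + 0.33333333² = 0.13333333
Var(Z) = 0.27777778*0.13333333 - (0.5*0.33333333)²
= 0.037037037 - 0.027777778 = 0.0092592593

0.0092592593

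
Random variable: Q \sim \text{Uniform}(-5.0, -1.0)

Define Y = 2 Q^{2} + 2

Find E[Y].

E[Y] = 2*E[Q²] + 2
E[Q] = -3
E[Q²] = Var(Q) + (E[Q])² = 1.3333333 + 9 = 10.333333
E[Y] = 2*10.333333 + 2 = 22.666667

22.666667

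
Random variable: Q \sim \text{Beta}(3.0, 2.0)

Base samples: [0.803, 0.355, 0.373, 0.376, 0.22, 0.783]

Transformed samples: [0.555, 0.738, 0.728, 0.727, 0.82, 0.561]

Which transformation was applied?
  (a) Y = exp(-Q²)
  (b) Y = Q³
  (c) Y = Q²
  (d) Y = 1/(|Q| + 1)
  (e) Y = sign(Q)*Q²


Checking option (d) Y = 1/(|Q| + 1):
  Q = 0.803 -> Y = 0.555 ✓
  Q = 0.355 -> Y = 0.738 ✓
  Q = 0.373 -> Y = 0.728 ✓
All samples match this transformation.

(d) 1/(|Q| + 1)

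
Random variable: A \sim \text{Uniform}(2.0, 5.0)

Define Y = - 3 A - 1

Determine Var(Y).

For Y = aA + b: Var(Y) = a² * Var(A)
Var(A) = (5 - 2)^2/12 = 0.75
Var(Y) = (-3)² * 0.75 = 9 * 0.75 = 6.75

6.75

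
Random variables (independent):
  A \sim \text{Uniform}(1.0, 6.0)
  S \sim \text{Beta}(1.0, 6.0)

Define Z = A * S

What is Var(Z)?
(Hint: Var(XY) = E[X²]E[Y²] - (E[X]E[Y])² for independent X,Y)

Var(XY) = E[X²]E[Y²] - (E[X]E[Y])²
E[A] = 3.5, Var(A) = 2.0833333
E[S] = 0.14285714, Var(S) = 0.015306122
E[A²] = 2.0833333 + 3.5² = 14.333333
E[S²] = 0.015306122 + 0.14285714² = 0.035714286
Var(Z) = 14.333333*0.035714286 - (3.5*0.14285714)²
= 0.51190476 - 0.25 = 0.26190476

0.26190476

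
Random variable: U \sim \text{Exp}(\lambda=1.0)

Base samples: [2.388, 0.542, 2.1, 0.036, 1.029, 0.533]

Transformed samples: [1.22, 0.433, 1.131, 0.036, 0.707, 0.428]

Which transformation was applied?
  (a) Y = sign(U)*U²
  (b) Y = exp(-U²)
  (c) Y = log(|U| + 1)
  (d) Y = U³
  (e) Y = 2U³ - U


Checking option (c) Y = log(|U| + 1):
  U = 2.388 -> Y = 1.22 ✓
  U = 0.542 -> Y = 0.433 ✓
  U = 2.1 -> Y = 1.131 ✓
All samples match this transformation.

(c) log(|U| + 1)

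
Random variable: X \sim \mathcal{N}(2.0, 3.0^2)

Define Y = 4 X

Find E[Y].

For Y = 4X:
E[Y] = 4 * E[X]
E[X] = 2.0 = 2
E[Y] = 4 * 2 = 8

8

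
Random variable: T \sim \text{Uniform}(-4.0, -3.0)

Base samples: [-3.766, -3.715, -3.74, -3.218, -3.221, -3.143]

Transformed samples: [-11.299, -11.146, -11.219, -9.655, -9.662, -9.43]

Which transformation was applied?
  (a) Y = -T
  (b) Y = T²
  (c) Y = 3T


Checking option (c) Y = 3T:
  T = -3.766 -> Y = -11.299 ✓
  T = -3.715 -> Y = -11.146 ✓
  T = -3.74 -> Y = -11.219 ✓
All samples match this transformation.

(c) 3T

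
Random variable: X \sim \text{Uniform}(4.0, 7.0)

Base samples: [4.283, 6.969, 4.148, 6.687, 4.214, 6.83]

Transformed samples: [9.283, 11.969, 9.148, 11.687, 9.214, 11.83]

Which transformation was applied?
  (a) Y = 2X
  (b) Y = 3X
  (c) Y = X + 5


Checking option (c) Y = X + 5:
  X = 4.283 -> Y = 9.283 ✓
  X = 6.969 -> Y = 11.969 ✓
  X = 4.148 -> Y = 9.148 ✓
All samples match this transformation.

(c) X + 5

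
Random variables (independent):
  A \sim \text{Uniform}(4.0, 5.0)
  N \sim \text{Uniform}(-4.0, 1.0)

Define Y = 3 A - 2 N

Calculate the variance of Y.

For independent RVs: Var(aX + bY) = a²Var(X) + b²Var(Y)
Var(A) = 0.083333333
Var(N) = 2.0833333
Var(Y) = 3²*0.083333333 + (-2)²*2.0833333
= 9*0.083333333 + 4*2.0833333 = 9.0833333

9.0833333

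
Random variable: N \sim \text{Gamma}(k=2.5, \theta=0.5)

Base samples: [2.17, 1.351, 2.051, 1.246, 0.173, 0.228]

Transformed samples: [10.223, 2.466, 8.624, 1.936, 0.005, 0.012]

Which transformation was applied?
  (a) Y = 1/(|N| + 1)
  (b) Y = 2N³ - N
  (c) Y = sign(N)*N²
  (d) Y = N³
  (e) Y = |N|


Checking option (d) Y = N³:
  N = 2.17 -> Y = 10.223 ✓
  N = 1.351 -> Y = 2.466 ✓
  N = 2.051 -> Y = 8.624 ✓
All samples match this transformation.

(d) N³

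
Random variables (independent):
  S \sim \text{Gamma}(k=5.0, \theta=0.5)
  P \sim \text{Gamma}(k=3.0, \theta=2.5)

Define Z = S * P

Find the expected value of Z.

For independent RVs: E[XY] = E[X]*E[Y]
E[S] = 2.5
E[P] = 7.5
E[Z] = 2.5 * 7.5 = 18.75

18.75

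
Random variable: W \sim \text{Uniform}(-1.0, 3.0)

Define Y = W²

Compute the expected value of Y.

E[W²] = Var(W) + (E[W])² = 1.3333333 + 1 = 2.3333333

2.3333333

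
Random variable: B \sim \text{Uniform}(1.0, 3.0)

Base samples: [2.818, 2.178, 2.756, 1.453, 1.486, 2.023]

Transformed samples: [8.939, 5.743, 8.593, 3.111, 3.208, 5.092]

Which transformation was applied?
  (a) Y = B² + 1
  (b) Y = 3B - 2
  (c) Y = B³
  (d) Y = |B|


Checking option (a) Y = B² + 1:
  B = 2.818 -> Y = 8.939 ✓
  B = 2.178 -> Y = 5.743 ✓
  B = 2.756 -> Y = 8.593 ✓
All samples match this transformation.

(a) B² + 1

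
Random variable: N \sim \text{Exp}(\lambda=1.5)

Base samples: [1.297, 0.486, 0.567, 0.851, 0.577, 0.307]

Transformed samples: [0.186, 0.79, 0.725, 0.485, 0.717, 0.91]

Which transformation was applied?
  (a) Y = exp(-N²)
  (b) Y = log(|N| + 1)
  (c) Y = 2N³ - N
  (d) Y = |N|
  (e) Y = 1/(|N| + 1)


Checking option (a) Y = exp(-N²):
  N = 1.297 -> Y = 0.186 ✓
  N = 0.486 -> Y = 0.79 ✓
  N = 0.567 -> Y = 0.725 ✓
All samples match this transformation.

(a) exp(-N²)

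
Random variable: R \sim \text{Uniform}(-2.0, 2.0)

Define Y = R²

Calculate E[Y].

E[R²] = Var(R) + (E[R])² = 1.3333333 + 0 = 1.3333333

1.3333333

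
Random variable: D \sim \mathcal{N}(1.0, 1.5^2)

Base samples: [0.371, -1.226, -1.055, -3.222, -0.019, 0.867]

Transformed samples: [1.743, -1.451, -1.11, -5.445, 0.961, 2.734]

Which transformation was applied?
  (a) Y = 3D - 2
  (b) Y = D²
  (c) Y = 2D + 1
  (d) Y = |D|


Checking option (c) Y = 2D + 1:
  D = 0.371 -> Y = 1.743 ✓
  D = -1.226 -> Y = -1.451 ✓
  D = -1.055 -> Y = -1.11 ✓
All samples match this transformation.

(c) 2D + 1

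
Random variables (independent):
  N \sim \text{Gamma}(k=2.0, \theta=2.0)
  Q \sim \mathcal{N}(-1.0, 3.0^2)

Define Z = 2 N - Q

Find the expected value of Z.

E[Z] = 2*E[N] - 1*E[Q]
E[N] = 4
E[Q] = -1
E[Z] = 2*4 - 1*(-1) = 9

9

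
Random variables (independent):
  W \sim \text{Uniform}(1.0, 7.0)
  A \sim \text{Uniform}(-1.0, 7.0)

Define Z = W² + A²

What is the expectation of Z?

E[Z] = E[W²] + E[A²]
E[W²] = Var(W) + E[W]² = 3 + 16 = 19
E[A²] = Var(A) + E[A]² = 5.3333333 + 9 = 14.333333
E[Z] = 19 + 14.333333 = 33.333333

33.333333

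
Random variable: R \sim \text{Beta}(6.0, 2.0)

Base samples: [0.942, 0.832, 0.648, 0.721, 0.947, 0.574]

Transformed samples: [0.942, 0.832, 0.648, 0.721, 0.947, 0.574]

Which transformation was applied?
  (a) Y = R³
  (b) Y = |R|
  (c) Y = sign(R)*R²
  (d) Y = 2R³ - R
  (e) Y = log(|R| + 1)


Checking option (b) Y = |R|:
  R = 0.942 -> Y = 0.942 ✓
  R = 0.832 -> Y = 0.832 ✓
  R = 0.648 -> Y = 0.648 ✓
All samples match this transformation.

(b) |R|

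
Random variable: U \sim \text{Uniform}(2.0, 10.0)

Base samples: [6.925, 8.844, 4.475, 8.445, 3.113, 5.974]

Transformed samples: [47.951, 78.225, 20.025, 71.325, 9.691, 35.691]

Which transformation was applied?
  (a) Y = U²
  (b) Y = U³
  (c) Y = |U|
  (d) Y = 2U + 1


Checking option (a) Y = U²:
  U = 6.925 -> Y = 47.951 ✓
  U = 8.844 -> Y = 78.225 ✓
  U = 4.475 -> Y = 20.025 ✓
All samples match this transformation.

(a) U²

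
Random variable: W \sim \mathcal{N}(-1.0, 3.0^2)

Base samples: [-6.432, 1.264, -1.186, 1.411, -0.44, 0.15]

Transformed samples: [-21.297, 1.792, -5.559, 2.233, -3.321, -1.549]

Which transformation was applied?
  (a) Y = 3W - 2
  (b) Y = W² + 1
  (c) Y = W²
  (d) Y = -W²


Checking option (a) Y = 3W - 2:
  W = -6.432 -> Y = -21.297 ✓
  W = 1.264 -> Y = 1.792 ✓
  W = -1.186 -> Y = -5.559 ✓
All samples match this transformation.

(a) 3W - 2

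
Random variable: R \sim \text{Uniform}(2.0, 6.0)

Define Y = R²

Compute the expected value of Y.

E[R²] = Var(R) + (E[R])² = 1.3333333 + 16 = 17.333333

17.333333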